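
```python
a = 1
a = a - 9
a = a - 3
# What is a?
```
Trace:
  a=1
  a=-8
  a=-11

Final answer: -11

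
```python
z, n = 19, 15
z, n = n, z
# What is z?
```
Trace:
  z=19, n=15
  z=15, n=19

Final answer: 15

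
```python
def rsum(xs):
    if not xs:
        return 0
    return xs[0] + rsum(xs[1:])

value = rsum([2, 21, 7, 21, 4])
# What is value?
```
Call trace:
rsum(xs=[2, 21, 7, 21, 4])
  rsum(xs=[21, 7, 21, 4])
    rsum(xs=[7, 21, 4])
      rsum(xs=[21, 4])
        rsum(xs=[4])
          rsum(xs=[])
          -> return 0
        -> return 4
      -> return 25
    -> return 32
  -> return 53
-> return 55

Final answer: 55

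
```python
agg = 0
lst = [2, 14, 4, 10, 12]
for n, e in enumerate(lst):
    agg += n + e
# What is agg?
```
Trace:
  agg=0
  agg=2, n=0, e=2
  agg=17, n=1, e=14
  agg=23, n=2, e=4
  agg=36, n=3, e=10
  agg=52, n=4, e=12

Final answer: 52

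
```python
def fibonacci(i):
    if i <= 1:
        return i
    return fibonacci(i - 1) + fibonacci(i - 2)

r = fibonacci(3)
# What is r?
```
Call trace:
fibonacci(i=3)
  fibonacci(i=2)
    fibonacci(i=1)
    -> return 1
    fibonacci(i=0)
    -> return 0
  -> return 1
  fibonacci(i=1)
  -> return 1
-> return 2

Final answer: 2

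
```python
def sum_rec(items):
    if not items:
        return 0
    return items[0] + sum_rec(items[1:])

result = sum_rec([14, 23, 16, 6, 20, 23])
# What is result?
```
Call trace:
sum_rec(items=[14, 23, 16, 6, 20, 23])
  sum_rec(items=[23, 16, 6, 20, 23])
    sum_rec(items=[16, 6, 20, 23])
      sum_rec(items=[6, 20, 23])
        sum_rec(items=[20, 23])
          sum_rec(items=[23])
            sum_rec(items=[])
            -> return 0
          -> return 23
        -> return 43
      -> return 49
    -> return 65
  -> return 88
-> return 102

Final answer: 102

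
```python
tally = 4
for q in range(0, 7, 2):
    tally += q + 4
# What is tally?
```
Trace:
  tally=4
  tally=8, q=0
  tally=14, q=2
  tally=22, q=4
  tally=32, q=6

Final answer: 32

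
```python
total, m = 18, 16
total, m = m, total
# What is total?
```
Trace:
  total=18, m=16
  total=16, m=18

Final answer: 16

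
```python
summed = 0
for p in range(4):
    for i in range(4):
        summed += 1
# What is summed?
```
Trace:
  summed=0
  summed=1, p=0, i=0
  summed=2, p=0, i=1
  summed=3, p=0, i=2
  summed=4, p=0, i=3
  summed=5, p=1, i=0
  summed=6, p=1, i=1
  summed=7, p=1, i=2
  summed=8, p=1, i=3
  summed=9, p=2, i=0
  summed=10, p=2, i=1
  summed=11, p=2, i=2
  summed=12, p=2, i=3
  summed=13, p=3, i=0
  summed=14, p=3, i=1
  summed=15, p=3, i=2
  summed=16, p=3, i=3

Final answer: 16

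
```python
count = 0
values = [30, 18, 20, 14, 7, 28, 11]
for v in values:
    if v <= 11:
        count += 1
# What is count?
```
Trace:
  count=0
  count=0, v=30
  count=0, v=18
  count=0, v=20
  count=0, v=14
  count=1, v=7
  count=1, v=28
  count=2, v=11

Final answer: 2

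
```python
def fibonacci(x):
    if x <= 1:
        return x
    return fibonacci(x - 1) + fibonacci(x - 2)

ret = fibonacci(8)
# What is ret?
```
Call trace (a repeated sub-call is expanded the first time; later identical calls just restate its return value):
fibonacci(x=8)
  fibonacci(x=7)
    fibonacci(x=6)
      fibonacci(x=5)
        fibonacci(x=4)
          fibonacci(x=3)
            fibonacci(x=2)
              fibonacci(x=1)
              -> return 1
              fibonacci(x=0)
              -> return 0
            -> return 1
            fibonacci(x=1)
            -> return 1
          -> return 2
          fibonacci(x=2) -> return 1  (same call as traced above)
        -> return 3
        fibonacci(x=3) -> return 2  (same call as traced above)
      -> return 5
      fibonacci(x=4) -> return 3  (same call as traced above)
    -> return 8
    fibonacci(x=5) -> return 5  (same call as traced above)
  -> return 13
  fibonacci(x=6) -> return 8  (same call as traced above)
-> return 21

Final answer: 21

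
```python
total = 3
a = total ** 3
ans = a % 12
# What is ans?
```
Trace:
  total=3
  total=3, a=27
  total=3, a=27, ans=3

Final answer: 3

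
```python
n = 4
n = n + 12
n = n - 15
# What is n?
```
Trace:
  n=4
  n=16
  n=1

Final answer: 1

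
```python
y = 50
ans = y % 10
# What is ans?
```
Trace:
  y=50
  y=50, ans=0

Final answer: 0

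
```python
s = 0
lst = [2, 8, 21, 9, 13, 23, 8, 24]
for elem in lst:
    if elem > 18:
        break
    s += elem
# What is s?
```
Trace:
  s=0
  s=2, elem=2
  s=10, elem=8
  s=10, elem=21

Final answer: 10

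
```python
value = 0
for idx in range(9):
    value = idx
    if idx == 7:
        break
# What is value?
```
Trace:
  value=0
  value=0, idx=0
  value=1, idx=1
  value=2, idx=2
  value=3, idx=3
  value=4, idx=4
  value=5, idx=5
  value=6, idx=6
  value=7, idx=7

Final answer: 7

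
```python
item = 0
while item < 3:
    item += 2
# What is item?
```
Trace:
  item=0
  item=2
  item=4

Final answer: 4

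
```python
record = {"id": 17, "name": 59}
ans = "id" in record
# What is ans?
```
Trace:
  record={'id': 17, 'name': 59}
  record={'id': 17, 'name': 59}, ans=True

Final answer: True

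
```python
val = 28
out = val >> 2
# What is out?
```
Trace:
  val=28
  val=28, out=7

Final answer: 7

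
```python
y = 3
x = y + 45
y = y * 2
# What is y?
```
Trace:
  y=3
  y=3, x=48
  y=6, x=48

Final answer: 6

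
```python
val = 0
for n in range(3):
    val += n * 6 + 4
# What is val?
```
Trace:
  val=0
  val=4, n=0
  val=14, n=1
  val=30, n=2

Final answer: 30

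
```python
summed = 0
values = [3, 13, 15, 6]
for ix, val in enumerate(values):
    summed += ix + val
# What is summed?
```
Trace:
  summed=0
  summed=3, ix=0, val=3
  summed=17, ix=1, val=13
  summed=34, ix=2, val=15
  summed=43, ix=3, val=6

Final answer: 43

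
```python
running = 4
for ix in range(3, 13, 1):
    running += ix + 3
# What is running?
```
Trace:
  running=4
  running=10, ix=3
  running=17, ix=4
  running=25, ix=5
  running=34, ix=6
  running=44, ix=7
  running=55, ix=8
  running=67, ix=9
  running=80, ix=10
  running=94, ix=11
  running=109, ix=12

Final answer: 109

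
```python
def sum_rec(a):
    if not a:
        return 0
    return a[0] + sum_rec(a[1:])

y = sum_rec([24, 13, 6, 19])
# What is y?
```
Call trace:
sum_rec(a=[24, 13, 6, 19])
  sum_rec(a=[13, 6, 19])
    sum_rec(a=[6, 19])
      sum_rec(a=[19])
        sum_rec(a=[])
        -> return 0
      -> return 19
    -> return 25
  -> return 38
-> return 62

Final answer: 62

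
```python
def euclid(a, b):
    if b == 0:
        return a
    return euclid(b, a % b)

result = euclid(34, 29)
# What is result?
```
Call trace:
euclid(a=34, b=29)
  euclid(a=29, b=5)
    euclid(a=5, b=4)
      euclid(a=4, b=1)
        euclid(a=1, b=0)
        -> return 1
      -> return 1
    -> return 1
  -> return 1
-> return 1

Final answer: 1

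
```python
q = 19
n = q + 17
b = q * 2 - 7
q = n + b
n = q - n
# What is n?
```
Trace:
  q=19
  q=19, n=36
  q=19, n=36, b=31
  q=67, n=36, b=31
  q=67, n=31, b=31

Final answer: 31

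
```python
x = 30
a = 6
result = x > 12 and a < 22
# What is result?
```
Trace:
  x=30
  x=30, a=6
  x=30, a=6, result=True

Final answer: True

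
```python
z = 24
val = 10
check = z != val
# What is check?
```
Trace:
  z=24
  z=24, val=10
  z=24, val=10, check=True

Final answer: True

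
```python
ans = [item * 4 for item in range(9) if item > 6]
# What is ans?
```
Trace:
  item=0
  item=1
  item=2
  item=3
  item=4
  item=5
  item=6
  item=7
  item=8
  ans=[28, 32]

Final answer: [28, 32]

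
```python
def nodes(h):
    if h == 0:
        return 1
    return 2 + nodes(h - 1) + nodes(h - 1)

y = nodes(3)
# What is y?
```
Call trace (a repeated sub-call is expanded the first time; later identical calls just restate its return value):
nodes(h=3)
  nodes(h=2)
    nodes(h=1)
      nodes(h=0)
      -> return 1
      nodes(h=0)
      -> return 1
    -> return 4
    nodes(h=1) -> return 4  (same call as traced above)
  -> return 10
  nodes(h=2) -> return 10  (same call as traced above)
-> return 22

Final answer: 22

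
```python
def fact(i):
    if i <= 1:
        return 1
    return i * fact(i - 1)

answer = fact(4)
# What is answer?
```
Call trace:
fact(i=4)
  fact(i=3)
    fact(i=2)
      fact(i=1)
      -> return 1
    -> return 2
  -> return 6
-> return 24

Final answer: 24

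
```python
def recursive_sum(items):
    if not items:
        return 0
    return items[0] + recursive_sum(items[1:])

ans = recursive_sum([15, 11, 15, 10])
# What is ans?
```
Call trace:
recursive_sum(items=[15, 11, 15, 10])
  recursive_sum(items=[11, 15, 10])
    recursive_sum(items=[15, 10])
      recursive_sum(items=[10])
        recursive_sum(items=[])
        -> return 0
      -> return 10
    -> return 25
  -> return 36
-> return 51

Final answer: 51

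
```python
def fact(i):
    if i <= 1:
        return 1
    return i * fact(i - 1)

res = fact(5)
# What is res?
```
Call trace:
fact(i=5)
  fact(i=4)
    fact(i=3)
      fact(i=2)
        fact(i=1)
        -> return 1
      -> return 2
    -> return 6
  -> return 24
-> return 120

Final answer: 120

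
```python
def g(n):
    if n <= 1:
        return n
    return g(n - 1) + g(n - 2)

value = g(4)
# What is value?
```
Call trace (a repeated sub-call is expanded the first time; later identical calls just restate its return value):
g(n=4)
  g(n=3)
    g(n=2)
      g(n=1)
      -> return 1
      g(n=0)
      -> return 0
    -> return 1
    g(n=1)
    -> return 1
  -> return 2
  g(n=2) -> return 1  (same call as traced above)
-> return 3

Final answer: 3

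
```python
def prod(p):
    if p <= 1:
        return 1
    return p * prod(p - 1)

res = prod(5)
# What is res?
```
Call trace:
prod(p=5)
  prod(p=4)
    prod(p=3)
      prod(p=2)
        prod(p=1)
        -> return 1
      -> return 2
    -> return 6
  -> return 24
-> return 120

Final answer: 120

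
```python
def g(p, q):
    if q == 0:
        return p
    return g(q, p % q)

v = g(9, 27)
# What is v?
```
Call trace:
g(p=9, q=27)
  g(p=27, q=9)
    g(p=9, q=0)
    -> return 9
  -> return 9
-> return 9

Final answer: 9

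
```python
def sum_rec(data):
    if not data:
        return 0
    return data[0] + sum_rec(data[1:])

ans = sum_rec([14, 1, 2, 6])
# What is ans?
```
Call trace:
sum_rec(data=[14, 1, 2, 6])
  sum_rec(data=[1, 2, 6])
    sum_rec(data=[2, 6])
      sum_rec(data=[6])
        sum_rec(data=[])
        -> return 0
      -> return 6
    -> return 8
  -> return 9
-> return 23

Final answer: 23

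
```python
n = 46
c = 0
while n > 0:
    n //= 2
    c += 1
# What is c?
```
Trace:
  n=46
  n=46, c=0
  n=23, c=1
  n=11, c=2
  n=5, c=3
  n=2, c=4
  n=1, c=5
  n=0, c=6

Final answer: 6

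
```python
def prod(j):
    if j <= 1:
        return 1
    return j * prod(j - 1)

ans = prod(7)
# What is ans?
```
Call trace:
prod(j=7)
  prod(j=6)
    prod(j=5)
      prod(j=4)
        prod(j=3)
          prod(j=2)
            prod(j=1)
            -> return 1
          -> return 2
        -> return 6
      -> return 24
    -> return 120
  -> return 720
-> return 5040

Final answer: 5040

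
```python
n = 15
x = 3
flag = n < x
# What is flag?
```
Trace:
  n=15
  n=15, x=3
  n=15, x=3, flag=False

Final answer: False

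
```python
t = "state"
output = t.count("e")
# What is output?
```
Trace:
  t='state'
  t='state', output=1

Final answer: 1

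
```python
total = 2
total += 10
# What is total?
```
Trace:
  total=2
  total=12

Final answer: 12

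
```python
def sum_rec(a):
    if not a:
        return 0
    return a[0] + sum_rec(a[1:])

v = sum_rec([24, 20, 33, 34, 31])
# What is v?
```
Call trace:
sum_rec(a=[24, 20, 33, 34, 31])
  sum_rec(a=[20, 33, 34, 31])
    sum_rec(a=[33, 34, 31])
      sum_rec(a=[34, 31])
        sum_rec(a=[31])
          sum_rec(a=[])
          -> return 0
        -> return 31
      -> return 65
    -> return 98
  -> return 118
-> return 142

Final answer: 142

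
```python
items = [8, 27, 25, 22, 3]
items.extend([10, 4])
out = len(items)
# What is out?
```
Trace:
  items=[8, 27, 25, 22, 3]
  items=[8, 27, 25, 22, 3, 10, 4]
  items=[8, 27, 25, 22, 3, 10, 4], out=7

Final answer: 7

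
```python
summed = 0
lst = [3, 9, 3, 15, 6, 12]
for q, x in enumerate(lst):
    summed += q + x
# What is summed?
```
Trace:
  summed=0
  summed=3, q=0, x=3
  summed=13, q=1, x=9
  summed=18, q=2, x=3
  summed=36, q=3, x=15
  summed=46, q=4, x=6
  summed=63, q=5, x=12

Final answer: 63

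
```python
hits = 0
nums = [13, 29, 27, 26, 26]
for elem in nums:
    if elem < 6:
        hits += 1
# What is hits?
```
Trace:
  hits=0
  hits=0, elem=13
  hits=0, elem=29
  hits=0, elem=27
  hits=0, elem=26
  hits=0, elem=26

Final answer: 0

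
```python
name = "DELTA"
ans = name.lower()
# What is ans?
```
Trace:
  name='DELTA'
  name='DELTA', ans='delta'

Final answer: 'delta'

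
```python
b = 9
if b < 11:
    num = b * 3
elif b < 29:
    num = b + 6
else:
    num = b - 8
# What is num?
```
Trace:
  b=9
  b=9, num=27

Final answer: 27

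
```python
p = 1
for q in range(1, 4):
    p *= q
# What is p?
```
Trace:
  p=1
  p=1, q=1
  p=2, q=2
  p=6, q=3

Final answer: 6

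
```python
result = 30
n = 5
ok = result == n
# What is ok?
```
Trace:
  result=30
  result=30, n=5
  result=30, n=5, ok=False

Final answer: False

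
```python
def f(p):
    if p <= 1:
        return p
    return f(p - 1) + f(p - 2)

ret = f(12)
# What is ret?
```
Call trace (a repeated sub-call is expanded the first time; later identical calls just restate its return value):
f(p=12)
  f(p=11)
    f(p=10)
      f(p=9)
        f(p=8)
          f(p=7)
            f(p=6)
              f(p=5)
                f(p=4)
                  f(p=3)
                    f(p=2)
                      f(p=1)
                      -> return 1
                      f(p=0)
                      -> return 0
                    -> return 1
                    f(p=1)
                    -> return 1
                  -> return 2
                  f(p=2) -> return 1  (same call as traced above)
                -> return 3
                f(p=3) -> return 2  (same call as traced above)
              -> return 5
              f(p=4) -> return 3  (same call as traced above)
            -> return 8
            f(p=5) -> return 5  (same call as traced above)
          -> return 13
          f(p=6) -> return 8  (same call as traced above)
        -> return 21
        f(p=7) -> return 13  (same call as traced above)
      -> return 34
      f(p=8) -> return 21  (same call as traced above)
    -> return 55
    f(p=9) -> return 34  (same call as traced above)
  -> return 89
  f(p=10) -> return 55  (same call as traced above)
-> return 144

Final answer: 144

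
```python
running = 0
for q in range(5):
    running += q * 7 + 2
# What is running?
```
Trace:
  running=0
  running=2, q=0
  running=11, q=1
  running=27, q=2
  running=50, q=3
  running=80, q=4

Final answer: 80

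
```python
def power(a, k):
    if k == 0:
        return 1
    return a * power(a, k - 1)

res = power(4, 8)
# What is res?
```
Call trace:
power(a=4, k=8)
  power(a=4, k=7)
    power(a=4, k=6)
      power(a=4, k=5)
        power(a=4, k=4)
          power(a=4, k=3)
            power(a=4, k=2)
              power(a=4, k=1)
                power(a=4, k=0)
                -> return 1
              -> return 4
            -> return 16
          -> return 64
        -> return 256
      -> return 1024
    -> return 4096
  -> return 16384
-> return 65536

Final answer: 65536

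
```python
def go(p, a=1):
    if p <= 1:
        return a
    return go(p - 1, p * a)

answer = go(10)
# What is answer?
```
Call trace:
go(p=10, a=1)
  go(p=9, a=10)
    go(p=8, a=90)
      go(p=7, a=720)
        go(p=6, a=5040)
          go(p=5, a=30240)
            go(p=4, a=151200)
              go(p=3, a=604800)
                go(p=2, a=1814400)
                  go(p=1, a=3628800)
                  -> return 3628800
                -> return 3628800
              -> return 3628800
            -> return 3628800
          -> return 3628800
        -> return 3628800
      -> return 3628800
    -> return 3628800
  -> return 3628800
-> return 3628800

Final answer: 3628800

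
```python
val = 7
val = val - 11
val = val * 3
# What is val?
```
Trace:
  val=7
  val=-4
  val=-12

Final answer: -12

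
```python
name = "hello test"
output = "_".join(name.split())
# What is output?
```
Trace:
  name='hello test'
  name='hello test', output='hello_test'

Final answer: 'hello_test'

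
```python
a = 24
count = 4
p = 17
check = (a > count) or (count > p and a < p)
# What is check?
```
Trace:
  a=24
  a=24, count=4
  a=24, count=4, p=17
  a=24, count=4, p=17, check=True

Final answer: True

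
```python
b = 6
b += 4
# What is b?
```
Trace:
  b=6
  b=10

Final answer: 10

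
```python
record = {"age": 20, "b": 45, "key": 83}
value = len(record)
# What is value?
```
Trace:
  record={'age': 20, 'b': 45, 'key': 83}
  record={'age': 20, 'b': 45, 'key': 83}, value=3

Final answer: 3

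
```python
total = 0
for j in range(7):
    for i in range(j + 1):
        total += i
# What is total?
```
Trace:
  total=0
  total=0, j=0, i=0
  total=0, j=1, i=0
  total=1, j=1, i=1
  total=1, j=2, i=0
  total=2, j=2, i=1
  total=4, j=2, i=2
  total=4, j=3, i=0
  total=5, j=3, i=1
  total=7, j=3, i=2
  total=10, j=3, i=3
  total=10, j=4, i=0
  total=11, j=4, i=1
  total=13, j=4, i=2
  total=16, j=4, i=3
  total=20, j=4, i=4
  total=20, j=5, i=0
  total=21, j=5, i=1
  total=23, j=5, i=2
  total=26, j=5, i=3
  total=30, j=5, i=4
  total=35, j=5, i=5
  total=35, j=6, i=0
  total=36, j=6, i=1
  total=38, j=6, i=2
  total=41, j=6, i=3
  total=45, j=6, i=4
  total=50, j=6, i=5
  total=56, j=6, i=6

Final answer: 56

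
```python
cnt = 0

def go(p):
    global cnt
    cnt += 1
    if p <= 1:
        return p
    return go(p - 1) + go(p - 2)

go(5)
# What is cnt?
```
Call trace (a repeated sub-call is expanded the first time; later identical calls just restate its return value):
go(p=5)
  go(p=4)
    go(p=3)
      go(p=2)
        go(p=1)
        -> return 1
        go(p=0)
        -> return 0
      -> return 1
      go(p=1)
      -> return 1
    -> return 2
    go(p=2) -> return 1  (same call as traced above)
  -> return 3
  go(p=3) -> return 2  (same call as traced above)
-> return 5

cnt is incremented once per call, so count the calls in each subtree. Let C(p) = number of calls made by go(p).
C(0) = C(1) = 1 (base case, no recursion); C(p) = 1 + C(p - 1) + C(p - 2) otherwise.
C(2) = 1 + C(1) + C(0) = 1 + 1 + 1 = 3
C(3) = 1 + C(2) + C(1) = 1 + 3 + 1 = 5
C(4) = 1 + C(3) + C(2) = 1 + 5 + 3 = 9
C(5) = 1 + C(4) + C(3) = 1 + 9 + 5 = 15
cnt = C(5) = 15

Final answer: 15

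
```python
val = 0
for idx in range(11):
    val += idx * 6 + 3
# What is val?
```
Trace:
  val=0
  val=3, idx=0
  val=12, idx=1
  val=27, idx=2
  val=48, idx=3
  val=75, idx=4
  val=108, idx=5
  val=147, idx=6
  val=192, idx=7
  val=243, idx=8
  val=300, idx=9
  val=363, idx=10

Final answer: 363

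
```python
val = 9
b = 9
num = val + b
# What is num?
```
Trace:
  val=9
  val=9, b=9
  val=9, b=9, num=18

Final answer: 18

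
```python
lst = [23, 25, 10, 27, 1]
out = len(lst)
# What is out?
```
Trace:
  lst=[23, 25, 10, 27, 1]
  lst=[23, 25, 10, 27, 1], out=5

Final answer: 5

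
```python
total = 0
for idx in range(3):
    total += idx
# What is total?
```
Trace:
  total=0
  total=0, idx=0
  total=1, idx=1
  total=3, idx=2

Final answer: 3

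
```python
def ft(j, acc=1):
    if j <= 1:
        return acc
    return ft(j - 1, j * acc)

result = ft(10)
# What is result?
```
Call trace:
ft(j=10, acc=1)
  ft(j=9, acc=10)
    ft(j=8, acc=90)
      ft(j=7, acc=720)
        ft(j=6, acc=5040)
          ft(j=5, acc=30240)
            ft(j=4, acc=151200)
              ft(j=3, acc=604800)
                ft(j=2, acc=1814400)
                  ft(j=1, acc=3628800)
                  -> return 3628800
                -> return 3628800
              -> return 3628800
            -> return 3628800
          -> return 3628800
        -> return 3628800
      -> return 3628800
    -> return 3628800
  -> return 3628800
-> return 3628800

Final answer: 3628800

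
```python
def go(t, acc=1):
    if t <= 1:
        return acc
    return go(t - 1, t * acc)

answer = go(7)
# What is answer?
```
Call trace:
go(t=7, acc=1)
  go(t=6, acc=7)
    go(t=5, acc=42)
      go(t=4, acc=210)
        go(t=3, acc=840)
          go(t=2, acc=2520)
            go(t=1, acc=5040)
            -> return 5040
          -> return 5040
        -> return 5040
      -> return 5040
    -> return 5040
  -> return 5040
-> return 5040

Final answer: 5040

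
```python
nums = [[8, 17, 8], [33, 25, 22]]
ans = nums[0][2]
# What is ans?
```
Trace:
  nums=[[8, 17, 8], [33, 25, 22]]
  nums=[[8, 17, 8], [33, 25, 22]], ans=8

Final answer: 8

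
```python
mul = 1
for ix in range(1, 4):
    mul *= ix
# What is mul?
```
Trace:
  mul=1
  mul=1, ix=1
  mul=2, ix=2
  mul=6, ix=3

Final answer: 6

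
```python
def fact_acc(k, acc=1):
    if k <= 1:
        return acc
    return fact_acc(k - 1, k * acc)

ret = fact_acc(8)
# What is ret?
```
Call trace:
fact_acc(k=8, acc=1)
  fact_acc(k=7, acc=8)
    fact_acc(k=6, acc=56)
      fact_acc(k=5, acc=336)
        fact_acc(k=4, acc=1680)
          fact_acc(k=3, acc=6720)
            fact_acc(k=2, acc=20160)
              fact_acc(k=1, acc=40320)
              -> return 40320
            -> return 40320
          -> return 40320
        -> return 40320
      -> return 40320
    -> return 40320
  -> return 40320
-> return 40320

Final answer: 40320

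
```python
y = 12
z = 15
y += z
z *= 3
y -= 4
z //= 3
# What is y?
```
Trace:
  y=12
  y=12, z=15
  y=27, z=15
  y=27, z=45
  y=23, z=45
  y=23, z=15

Final answer: 23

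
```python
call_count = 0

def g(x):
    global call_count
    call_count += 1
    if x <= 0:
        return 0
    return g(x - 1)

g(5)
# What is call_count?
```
Call trace:
g(x=5)
  g(x=4)
    g(x=3)
      g(x=2)
        g(x=1)
          g(x=0)
          -> return 0
        -> return 0
      -> return 0
    -> return 0
  -> return 0
-> return 0

call_count is incremented once per call. g is entered once for each x = 5, 4, 3, 2, 1, 0 (the x <= 0 call returns without recursing), i.e. 5 + 1 calls.
call_count = 6

Final answer: 6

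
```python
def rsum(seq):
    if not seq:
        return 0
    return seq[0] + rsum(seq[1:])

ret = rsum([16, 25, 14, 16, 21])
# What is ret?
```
Call trace:
rsum(seq=[16, 25, 14, 16, 21])
  rsum(seq=[25, 14, 16, 21])
    rsum(seq=[14, 16, 21])
      rsum(seq=[16, 21])
        rsum(seq=[21])
          rsum(seq=[])
          -> return 0
        -> return 21
      -> return 37
    -> return 51
  -> return 76
-> return 92

Final answer: 92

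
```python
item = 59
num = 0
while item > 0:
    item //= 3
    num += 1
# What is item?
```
Trace:
  item=59
  item=59, num=0
  item=19, num=1
  item=6, num=2
  item=2, num=3
  item=0, num=4

Final answer: 0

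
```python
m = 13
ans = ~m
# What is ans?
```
Trace:
  m=13
  m=13, ans=-14

Final answer: -14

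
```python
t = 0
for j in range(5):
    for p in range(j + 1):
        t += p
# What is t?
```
Trace:
  t=0
  t=0, j=0, p=0
  t=0, j=1, p=0
  t=1, j=1, p=1
  t=1, j=2, p=0
  t=2, j=2, p=1
  t=4, j=2, p=2
  t=4, j=3, p=0
  t=5, j=3, p=1
  t=7, j=3, p=2
  t=10, j=3, p=3
  t=10, j=4, p=0
  t=11, j=4, p=1
  t=13, j=4, p=2
  t=16, j=4, p=3
  t=20, j=4, p=4

Final answer: 20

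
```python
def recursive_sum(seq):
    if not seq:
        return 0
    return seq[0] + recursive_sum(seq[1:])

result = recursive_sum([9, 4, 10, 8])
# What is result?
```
Call trace:
recursive_sum(seq=[9, 4, 10, 8])
  recursive_sum(seq=[4, 10, 8])
    recursive_sum(seq=[10, 8])
      recursive_sum(seq=[8])
        recursive_sum(seq=[])
        -> return 0
      -> return 8
    -> return 18
  -> return 22
-> return 31

Final answer: 31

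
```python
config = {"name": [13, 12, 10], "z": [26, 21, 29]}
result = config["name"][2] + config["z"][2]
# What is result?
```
Trace:
  config={'name': [13, 12, 10], 'z': [26, 21, 29]}
  config={'name': [13, 12, 10], 'z': [26, 21, 29]}, result=39

Final answer: 39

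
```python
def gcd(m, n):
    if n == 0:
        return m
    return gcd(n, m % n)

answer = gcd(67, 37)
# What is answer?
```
Call trace:
gcd(m=67, n=37)
  gcd(m=37, n=30)
    gcd(m=30, n=7)
      gcd(m=7, n=2)
        gcd(m=2, n=1)
          gcd(m=1, n=0)
          -> return 1
        -> return 1
      -> return 1
    -> return 1
  -> return 1
-> return 1

Final answer: 1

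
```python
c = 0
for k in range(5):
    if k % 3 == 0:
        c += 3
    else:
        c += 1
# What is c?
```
Trace:
  c=0
  c=3, k=0
  c=4, k=1
  c=5, k=2
  c=8, k=3
  c=9, k=4

Final answer: 9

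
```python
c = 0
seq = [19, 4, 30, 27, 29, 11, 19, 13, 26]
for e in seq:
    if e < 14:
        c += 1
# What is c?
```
Trace:
  c=0
  c=0, e=19
  c=1, e=4
  c=1, e=30
  c=1, e=27
  c=1, e=29
  c=2, e=11
  c=2, e=19
  c=3, e=13
  c=3, e=26

Final answer: 3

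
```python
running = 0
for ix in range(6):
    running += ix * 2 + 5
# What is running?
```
Trace:
  running=0
  running=5, ix=0
  running=12, ix=1
  running=21, ix=2
  running=32, ix=3
  running=45, ix=4
  running=60, ix=5

Final answer: 60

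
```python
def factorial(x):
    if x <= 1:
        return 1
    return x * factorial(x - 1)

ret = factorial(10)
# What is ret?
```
Call trace:
factorial(x=10)
  factorial(x=9)
    factorial(x=8)
      factorial(x=7)
        factorial(x=6)
          factorial(x=5)
            factorial(x=4)
              factorial(x=3)
                factorial(x=2)
                  factorial(x=1)
                  -> return 1
                -> return 2
              -> return 6
            -> return 24
          -> return 120
        -> return 720
      -> return 5040
    -> return 40320
  -> return 362880
-> return 3628800

Final answer: 3628800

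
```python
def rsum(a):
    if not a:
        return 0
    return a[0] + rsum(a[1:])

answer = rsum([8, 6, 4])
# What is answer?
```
Call trace:
rsum(a=[8, 6, 4])
  rsum(a=[6, 4])
    rsum(a=[4])
      rsum(a=[])
      -> return 0
    -> return 4
  -> return 10
-> return 18

Final answer: 18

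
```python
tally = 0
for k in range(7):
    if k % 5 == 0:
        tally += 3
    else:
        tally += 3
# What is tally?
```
Trace:
  tally=0
  tally=3, k=0
  tally=6, k=1
  tally=9, k=2
  tally=12, k=3
  tally=15, k=4
  tally=18, k=5
  tally=21, k=6

Final answer: 21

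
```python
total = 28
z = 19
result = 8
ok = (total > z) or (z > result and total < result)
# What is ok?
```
Trace:
  total=28
  total=28, z=19
  total=28, z=19, result=8
  total=28, z=19, result=8, ok=True

Final answer: True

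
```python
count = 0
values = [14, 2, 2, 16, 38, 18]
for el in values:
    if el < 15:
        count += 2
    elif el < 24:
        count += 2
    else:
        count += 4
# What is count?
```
Trace:
  count=0
  count=2, el=14
  count=4, el=2
  count=6, el=2
  count=8, el=16
  count=12, el=38
  count=14, el=18

Final answer: 14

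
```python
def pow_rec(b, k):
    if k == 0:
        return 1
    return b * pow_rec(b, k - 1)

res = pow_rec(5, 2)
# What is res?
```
Call trace:
pow_rec(b=5, k=2)
  pow_rec(b=5, k=1)
    pow_rec(b=5, k=0)
    -> return 1
  -> return 5
-> return 25

Final answer: 25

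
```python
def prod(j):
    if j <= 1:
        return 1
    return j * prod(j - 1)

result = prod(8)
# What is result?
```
Call trace:
prod(j=8)
  prod(j=7)
    prod(j=6)
      prod(j=5)
        prod(j=4)
          prod(j=3)
            prod(j=2)
              prod(j=1)
              -> return 1
            -> return 2
          -> return 6
        -> return 24
      -> return 120
    -> return 720
  -> return 5040
-> return 40320

Final answer: 40320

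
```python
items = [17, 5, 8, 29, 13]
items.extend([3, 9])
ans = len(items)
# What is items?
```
Trace:
  items=[17, 5, 8, 29, 13]
  items=[17, 5, 8, 29, 13, 3, 9]
  items=[17, 5, 8, 29, 13, 3, 9], ans=7

Final answer: [17, 5, 8, 29, 13, 3, 9]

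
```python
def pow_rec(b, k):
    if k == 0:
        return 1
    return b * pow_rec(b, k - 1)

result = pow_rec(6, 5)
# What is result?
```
Call trace:
pow_rec(b=6, k=5)
  pow_rec(b=6, k=4)
    pow_rec(b=6, k=3)
      pow_rec(b=6, k=2)
        pow_rec(b=6, k=1)
          pow_rec(b=6, k=0)
          -> return 1
        -> return 6
      -> return 36
    -> return 216
  -> return 1296
-> return 7776

Final answer: 7776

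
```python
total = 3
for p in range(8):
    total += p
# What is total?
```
Trace:
  total=3
  total=3, p=0
  total=4, p=1
  total=6, p=2
  total=9, p=3
  total=13, p=4
  total=18, p=5
  total=24, p=6
  total=31, p=7

Final answer: 31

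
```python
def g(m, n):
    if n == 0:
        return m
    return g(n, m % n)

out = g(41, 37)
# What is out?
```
Call trace:
g(m=41, n=37)
  g(m=37, n=4)
    g(m=4, n=1)
      g(m=1, n=0)
      -> return 1
    -> return 1
  -> return 1
-> return 1

Final answer: 1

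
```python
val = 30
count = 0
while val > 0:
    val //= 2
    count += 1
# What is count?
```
Trace:
  val=30
  val=30, count=0
  val=15, count=1
  val=7, count=2
  val=3, count=3
  val=1, count=4
  val=0, count=5

Final answer: 5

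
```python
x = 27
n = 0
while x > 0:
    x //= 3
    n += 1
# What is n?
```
Trace:
  x=27
  x=27, n=0
  x=9, n=1
  x=3, n=2
  x=1, n=3
  x=0, n=4

Final answer: 4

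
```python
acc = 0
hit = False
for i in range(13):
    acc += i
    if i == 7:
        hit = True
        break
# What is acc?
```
Trace:
  acc=0
  acc=0, hit=False
  acc=0, hit=False, i=0
  acc=1, hit=False, i=1
  acc=3, hit=False, i=2
  acc=6, hit=False, i=3
  acc=10, hit=False, i=4
  acc=15, hit=False, i=5
  acc=21, hit=False, i=6
  acc=28, hit=True, i=7

Final answer: 28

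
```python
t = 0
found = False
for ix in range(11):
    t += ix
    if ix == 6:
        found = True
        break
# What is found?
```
Trace:
  t=0
  t=0, found=False
  t=0, found=False, ix=0
  t=1, found=False, ix=1
  t=3, found=False, ix=2
  t=6, found=False, ix=3
  t=10, found=False, ix=4
  t=15, found=False, ix=5
  t=21, found=True, ix=6

Final answer: True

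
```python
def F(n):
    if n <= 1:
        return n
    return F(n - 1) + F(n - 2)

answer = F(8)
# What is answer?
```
Call trace (a repeated sub-call is expanded the first time; later identical calls just restate its return value):
F(n=8)
  F(n=7)
    F(n=6)
      F(n=5)
        F(n=4)
          F(n=3)
            F(n=2)
              F(n=1)
              -> return 1
              F(n=0)
              -> return 0
            -> return 1
            F(n=1)
            -> return 1
          -> return 2
          F(n=2) -> return 1  (same call as traced above)
        -> return 3
        F(n=3) -> return 2  (same call as traced above)
      -> return 5
      F(n=4) -> return 3  (same call as traced above)
    -> return 8
    F(n=5) -> return 5  (same call as traced above)
  -> return 13
  F(n=6) -> return 8  (same call as traced above)
-> return 21

Final answer: 21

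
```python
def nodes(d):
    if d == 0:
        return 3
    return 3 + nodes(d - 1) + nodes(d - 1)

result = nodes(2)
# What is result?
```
Call trace (a repeated sub-call is expanded the first time; later identical calls just restate its return value):
nodes(d=2)
  nodes(d=1)
    nodes(d=0)
    -> return 3
    nodes(d=0)
    -> return 3
  -> return 9
  nodes(d=1) -> return 9  (same call as traced above)
-> return 21

Final answer: 21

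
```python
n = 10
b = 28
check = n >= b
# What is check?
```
Trace:
  n=10
  n=10, b=28
  n=10, b=28, check=False

Final answer: False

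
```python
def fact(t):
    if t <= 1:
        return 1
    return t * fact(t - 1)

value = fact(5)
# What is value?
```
Call trace:
fact(t=5)
  fact(t=4)
    fact(t=3)
      fact(t=2)
        fact(t=1)
        -> return 1
      -> return 2
    -> return 6
  -> return 24
-> return 120

Final answer: 120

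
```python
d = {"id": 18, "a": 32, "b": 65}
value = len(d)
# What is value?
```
Trace:
  d={'id': 18, 'a': 32, 'b': 65}
  d={'id': 18, 'a': 32, 'b': 65}, value=3

Final answer: 3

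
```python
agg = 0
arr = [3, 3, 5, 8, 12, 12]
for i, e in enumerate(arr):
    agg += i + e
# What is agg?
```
Trace:
  agg=0
  agg=3, i=0, e=3
  agg=7, i=1, e=3
  agg=14, i=2, e=5
  agg=25, i=3, e=8
  agg=41, i=4, e=12
  agg=58, i=5, e=12

Final answer: 58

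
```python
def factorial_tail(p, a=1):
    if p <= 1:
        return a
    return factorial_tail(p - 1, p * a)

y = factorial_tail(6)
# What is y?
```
Call trace:
factorial_tail(p=6, a=1)
  factorial_tail(p=5, a=6)
    factorial_tail(p=4, a=30)
      factorial_tail(p=3, a=120)
        factorial_tail(p=2, a=360)
          factorial_tail(p=1, a=720)
          -> return 720
        -> return 720
      -> return 720
    -> return 720
  -> return 720
-> return 720

Final answer: 720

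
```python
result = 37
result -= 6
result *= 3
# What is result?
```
Trace:
  result=37
  result=31
  result=93

Final answer: 93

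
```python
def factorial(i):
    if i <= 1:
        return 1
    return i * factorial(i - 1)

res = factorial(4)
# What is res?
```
Call trace:
factorial(i=4)
  factorial(i=3)
    factorial(i=2)
      factorial(i=1)
      -> return 1
    -> return 2
  -> return 6
-> return 24

Final answer: 24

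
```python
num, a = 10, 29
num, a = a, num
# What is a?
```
Trace:
  num=10, a=29
  num=29, a=10

Final answer: 10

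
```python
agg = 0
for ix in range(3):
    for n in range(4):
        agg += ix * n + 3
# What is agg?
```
Trace:
  agg=0
  agg=3, ix=0, n=0
  agg=6, ix=0, n=1
  agg=9, ix=0, n=2
  agg=12, ix=0, n=3
  agg=15, ix=1, n=0
  agg=19, ix=1, n=1
  agg=24, ix=1, n=2
  agg=30, ix=1, n=3
  agg=33, ix=2, n=0
  agg=38, ix=2, n=1
  agg=45, ix=2, n=2
  agg=54, ix=2, n=3

Final answer: 54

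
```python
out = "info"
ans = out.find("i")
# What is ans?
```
Trace:
  out='info'
  out='info', ans=0

Final answer: 0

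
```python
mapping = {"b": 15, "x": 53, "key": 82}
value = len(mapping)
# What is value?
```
Trace:
  mapping={'b': 15, 'x': 53, 'key': 82}
  mapping={'b': 15, 'x': 53, 'key': 82}, value=3

Final answer: 3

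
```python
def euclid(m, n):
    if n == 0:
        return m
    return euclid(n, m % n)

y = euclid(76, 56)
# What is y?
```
Call trace:
euclid(m=76, n=56)
  euclid(m=56, n=20)
    euclid(m=20, n=16)
      euclid(m=16, n=4)
        euclid(m=4, n=0)
        -> return 4
      -> return 4
    -> return 4
  -> return 4
-> return 4

Final answer: 4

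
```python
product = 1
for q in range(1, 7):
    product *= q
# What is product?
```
Trace:
  product=1
  product=1, q=1
  product=2, q=2
  product=6, q=3
  product=24, q=4
  product=120, q=5
  product=720, q=6

Final answer: 720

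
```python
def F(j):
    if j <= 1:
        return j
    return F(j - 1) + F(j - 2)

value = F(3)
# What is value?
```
Call trace:
F(j=3)
  F(j=2)
    F(j=1)
    -> return 1
    F(j=0)
    -> return 0
  -> return 1
  F(j=1)
  -> return 1
-> return 2

Final answer: 2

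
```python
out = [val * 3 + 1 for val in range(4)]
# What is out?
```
Trace:
  val=0
  val=1
  val=2
  val=3
  out=[1, 4, 7, 10]

Final answer: [1, 4, 7, 10]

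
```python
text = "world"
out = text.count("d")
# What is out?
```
Trace:
  text='world'
  text='world', out=1

Final answer: 1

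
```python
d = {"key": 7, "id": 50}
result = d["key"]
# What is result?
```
Trace:
  d={'key': 7, 'id': 50}
  d={'key': 7, 'id': 50}, result=7

Final answer: 7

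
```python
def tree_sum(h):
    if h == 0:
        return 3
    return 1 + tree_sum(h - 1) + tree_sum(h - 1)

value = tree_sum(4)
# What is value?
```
Call trace (a repeated sub-call is expanded the first time; later identical calls just restate its return value):
tree_sum(h=4)
  tree_sum(h=3)
    tree_sum(h=2)
      tree_sum(h=1)
        tree_sum(h=0)
        -> return 3
        tree_sum(h=0)
        -> return 3
      -> return 7
      tree_sum(h=1) -> return 7  (same call as traced above)
    -> return 15
    tree_sum(h=2) -> return 15  (same call as traced above)
  -> return 31
  tree_sum(h=3) -> return 31  (same call as traced above)
-> return 63

Final answer: 63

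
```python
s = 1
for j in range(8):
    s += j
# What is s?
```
Trace:
  s=1
  s=1, j=0
  s=2, j=1
  s=4, j=2
  s=7, j=3
  s=11, j=4
  s=16, j=5
  s=22, j=6
  s=29, j=7

Final answer: 29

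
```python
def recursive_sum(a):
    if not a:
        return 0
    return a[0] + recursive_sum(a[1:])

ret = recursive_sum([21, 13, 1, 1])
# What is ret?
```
Call trace:
recursive_sum(a=[21, 13, 1, 1])
  recursive_sum(a=[13, 1, 1])
    recursive_sum(a=[1, 1])
      recursive_sum(a=[1])
        recursive_sum(a=[])
        -> return 0
      -> return 1
    -> return 2
  -> return 15
-> return 36

Final answer: 36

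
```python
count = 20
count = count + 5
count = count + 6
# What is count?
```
Trace:
  count=20
  count=25
  count=31

Final answer: 31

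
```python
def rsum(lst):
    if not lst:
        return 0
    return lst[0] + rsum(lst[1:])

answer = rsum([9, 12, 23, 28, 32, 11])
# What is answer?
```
Call trace:
rsum(lst=[9, 12, 23, 28, 32, 11])
  rsum(lst=[12, 23, 28, 32, 11])
    rsum(lst=[23, 28, 32, 11])
      rsum(lst=[28, 32, 11])
        rsum(lst=[32, 11])
          rsum(lst=[11])
            rsum(lst=[])
            -> return 0
          -> return 11
        -> return 43
      -> return 71
    -> return 94
  -> return 106
-> return 115

Final answer: 115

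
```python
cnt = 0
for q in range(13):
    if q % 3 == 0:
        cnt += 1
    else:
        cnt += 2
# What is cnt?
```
Trace:
  cnt=0
  cnt=1, q=0
  cnt=3, q=1
  cnt=5, q=2
  cnt=6, q=3
  cnt=8, q=4
  cnt=10, q=5
  cnt=11, q=6
  cnt=13, q=7
  cnt=15, q=8
  cnt=16, q=9
  cnt=18, q=10
  cnt=20, q=11
  cnt=21, q=12

Final answer: 21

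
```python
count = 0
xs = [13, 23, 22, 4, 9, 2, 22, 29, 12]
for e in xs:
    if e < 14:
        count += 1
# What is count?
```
Trace:
  count=0
  count=1, e=13
  count=1, e=23
  count=1, e=22
  count=2, e=4
  count=3, e=9
  count=4, e=2
  count=4, e=22
  count=4, e=29
  count=5, e=12

Final answer: 5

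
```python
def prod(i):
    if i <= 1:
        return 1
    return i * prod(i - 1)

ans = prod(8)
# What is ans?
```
Call trace:
prod(i=8)
  prod(i=7)
    prod(i=6)
      prod(i=5)
        prod(i=4)
          prod(i=3)
            prod(i=2)
              prod(i=1)
              -> return 1
            -> return 2
          -> return 6
        -> return 24
      -> return 120
    -> return 720
  -> return 5040
-> return 40320

Final answer: 40320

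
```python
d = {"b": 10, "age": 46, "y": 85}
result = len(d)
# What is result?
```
Trace:
  d={'b': 10, 'age': 46, 'y': 85}
  d={'b': 10, 'age': 46, 'y': 85}, result=3

Final answer: 3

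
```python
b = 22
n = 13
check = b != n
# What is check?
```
Trace:
  b=22
  b=22, n=13
  b=22, n=13, check=True

Final answer: True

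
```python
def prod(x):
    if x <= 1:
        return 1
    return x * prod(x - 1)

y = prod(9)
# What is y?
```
Call trace:
prod(x=9)
  prod(x=8)
    prod(x=7)
      prod(x=6)
        prod(x=5)
          prod(x=4)
            prod(x=3)
              prod(x=2)
                prod(x=1)
                -> return 1
              -> return 2
            -> return 6
          -> return 24
        -> return 120
      -> return 720
    -> return 5040
  -> return 40320
-> return 362880

Final answer: 362880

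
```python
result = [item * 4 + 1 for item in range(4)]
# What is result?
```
Trace:
  item=0
  item=1
  item=2
  item=3
  result=[1, 5, 9, 13]

Final answer: [1, 5, 9, 13]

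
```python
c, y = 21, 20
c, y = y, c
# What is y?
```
Trace:
  c=21, y=20
  c=20, y=21

Final answer: 21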